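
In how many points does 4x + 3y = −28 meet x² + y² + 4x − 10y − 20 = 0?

Substituting the line into the circle gives 25x² + 380x + 1444 = 0.
Discriminant = (380)² − 4·25·(1444) = 0.
A repeated root: the line is tangent.

1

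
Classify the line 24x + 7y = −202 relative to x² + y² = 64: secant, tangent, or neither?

neither

Substituting the line into the circle gives 625x² + 9696x + 37668 = 0.
Discriminant = (9696)² − 4·625·(37668) = −157584 < 0.
No real roots: the line does not meet the circle.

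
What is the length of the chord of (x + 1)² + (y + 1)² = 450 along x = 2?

42

The line gives x = 2. Substituting into the circle:
y² + 2y − 440 = 0
y = 20 or y = −22, giving (2, 20) and (2, −22).
Chord length = distance between (2, 20) and (2, −22) = √1764 = 42.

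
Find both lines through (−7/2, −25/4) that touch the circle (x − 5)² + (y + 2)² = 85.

9x + 2y = −44 and 7x + 6y = −62

A line y − (−25/4) = m(x − (−7/2)) is tangent when its distance from (5, −2) is √85:
[m·(17/2) − (17/4)]² = 85(m² + 1)
12m² + 68m + 63 = 0, so m = −9/2 or m = −7/6.
Through (−7/2, −25/4) these give 9x + 2y = −44 and 7x + 6y = −62.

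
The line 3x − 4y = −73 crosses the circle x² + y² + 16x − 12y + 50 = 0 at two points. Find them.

(−15, 7) and (−7, 13)

From the line, y = (73 + 3x)/4. Substituting:
25x² + 550x + 2625 = 0  ⟹  x² + 22x + 105 = 0
x = −7 or x = −15, giving (−7, 13) and (−15, 7).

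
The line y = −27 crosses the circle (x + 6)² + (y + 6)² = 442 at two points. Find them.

(−7, −27) and (−5, −27)

Express y = −27 and substitute into the circle:
x² + 12x + 35 = 0
x = −5 or x = −7, giving (−5, −27) and (−7, −27).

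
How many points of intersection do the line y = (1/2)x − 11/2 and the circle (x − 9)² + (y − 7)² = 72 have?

2

Substituting the line into the circle gives 5x² − 122x + 661 = 0.
Δ = 14884 − 13220 = 1664.
Two real roots: the line is a secant.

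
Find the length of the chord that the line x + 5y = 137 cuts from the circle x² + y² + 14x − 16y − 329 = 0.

2√26

Substitute y = (137 − x)/5:
26x² + 156x − 416 = 0  ⟹  x² + 6x − 16 = 0
x = 2 or x = −8, giving (2, 27) and (−8, 29).
Chord length = distance between (2, 27) and (−8, 29) = √104 = 2√26.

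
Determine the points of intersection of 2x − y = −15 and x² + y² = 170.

(−11, −7) and (−1, 13)

From the line, y = 2x + 15. Substituting:
5x² + 60x + 55 = 0  ⟹  x² + 12x + 11 = 0
x = −1 or x = −11, giving (−1, 13) and (−11, −7).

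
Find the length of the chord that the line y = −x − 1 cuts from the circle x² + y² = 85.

Centre (0, 0), r² = 85. Perpendicular distance d from centre to line = |1| / √2 = 1/√2.
Chord = 2√(r² − d²) = 2·√(169/2) = 13√2.

13√2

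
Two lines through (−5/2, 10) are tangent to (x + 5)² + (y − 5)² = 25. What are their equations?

Write the tangent as mx − y + (10 − m·(−5/2)) = 0 and set its distance from the centre to 5:
(−5/2m − (−5))² = 25(m² + 1)
3m² + 4m = 0, so m = 0 or m = −4/3.
Through (−5/2, 10) these give y = 10 and 4x + 3y = 20.

y = 10 and 4x + 3y = 20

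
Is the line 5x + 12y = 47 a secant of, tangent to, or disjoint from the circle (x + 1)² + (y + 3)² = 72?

d² = (5·(−1) + 12·(−3) − (47))²/169 = 7744/169; r² = 72.
Since d² < r², the line cuts the circle twice.

secant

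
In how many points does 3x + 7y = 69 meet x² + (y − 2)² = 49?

0

Substituting the line into the circle gives 58x² − 330x + 624 = 0.
Discriminant = (−330)² − 4·58·(624) = −35868 < 0.
No real roots: the line does not meet the circle.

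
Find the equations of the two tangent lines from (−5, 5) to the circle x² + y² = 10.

3x + y = −10 and x + 3y = 10

Write the tangent as mx − y + (5 − m·(−5)) = 0 and set its distance from the centre to √10:
(5m − (−5))² = 10(m² + 1)
3m² + 10m + 3 = 0, so m = −3 or m = −1/3.
Through (−5, 5) these give 3x + y = −10 and x + 3y = 10.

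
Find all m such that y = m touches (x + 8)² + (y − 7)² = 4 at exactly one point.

m = 5 or m = 9

For a tangent, require d(centre, line) = r = 2.
|0·(−8) + 1·7 − m| / √1 = 2
|m − (7)| = 2, so m = 9 or m = 5.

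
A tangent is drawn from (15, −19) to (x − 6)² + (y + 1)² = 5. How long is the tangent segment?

20

With centre O = (6, −1), |OP|² = 405 and r² = 5.
The tangent meets the radius at right angles, so tangent² = |PO|² − r² = 405 − 5 = 400.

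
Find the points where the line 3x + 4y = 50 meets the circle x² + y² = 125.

Express y = (50 − 3x)/4 and substitute into the circle:
25x² − 300x + 500 = 0  ⟹  x² − 12x + 20 = 0
x = 10 or x = 2, giving (10, 5) and (2, 11).

(2, 11) and (10, 5)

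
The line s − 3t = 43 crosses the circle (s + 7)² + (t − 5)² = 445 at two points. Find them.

Express t = (−43 + s)/3 and substitute into the circle:
10s² + 10s − 200 = 0  ⟹  s² + s − 20 = 0
s = 4 or s = −5, giving (4, −13) and (−5, −16).

(−5, −16) and (4, −13)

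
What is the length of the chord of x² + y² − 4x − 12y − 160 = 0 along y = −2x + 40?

From the line, y = −2x + 40. Substituting:
5x² − 140x + 960 = 0  ⟹  x² − 28x + 192 = 0
x = 16 or x = 12, giving (16, 8) and (12, 16).
|(16, 8) − (12, 16)| = √((4)² + (−8)²) = 4√5.

4√5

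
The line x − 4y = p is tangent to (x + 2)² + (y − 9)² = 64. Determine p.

p = −38 ± 8√17

The line touches the circle iff its distance from (−2, 9) is 8:
|1·(−2) − 4·9 − p| / √17 = 8
|p − (−38)| = 8√17.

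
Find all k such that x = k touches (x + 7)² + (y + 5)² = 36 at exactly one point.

For a tangent, require d(centre, line) = r = 6.
|1·(−7) + 0·(−5) − k| / √1 = 6
|k − (−7)| = 6, so k = −1 or k = −13.

k = −13 or k = −1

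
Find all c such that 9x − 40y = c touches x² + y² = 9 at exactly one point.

c = −123 or c = 123

For a tangent, require d(centre, line) = r = 3.
|9·0 − 40·0 − c| / √1681 = 3
|c| = 3·41, so c = 123 or c = −123.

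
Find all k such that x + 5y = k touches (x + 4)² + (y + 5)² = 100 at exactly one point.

k = −29 ± 10√26

For a tangent, require d(centre, line) = r = 10.
|1·(−4) + 5·(−5) − k| / √26 = 10
|k − (−29)| = 10√26.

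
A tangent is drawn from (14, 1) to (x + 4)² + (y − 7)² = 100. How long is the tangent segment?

2√65

Centre (−4, 7), r² = 100. |PO|² = (18)² + (−6)² = 360.
The tangent meets the radius at right angles, so tangent² = |PO|² − r² = 360 − 100 = 260.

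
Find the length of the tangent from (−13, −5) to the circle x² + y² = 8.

The centre is (0, 0) and r = 2√2. The square of the distance from P to the centre is 169 + 25 = 194.
By the tangent–radius right angle, tangent length = √(|PO|² − r²) = √186.

√186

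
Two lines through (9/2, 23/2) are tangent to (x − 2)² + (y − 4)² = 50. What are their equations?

Write the tangent as mx − y + (23/2 − m·(9/2)) = 0 and set its distance from the centre to 5√2:
[m·(−5/2) − (−15/2)]² = 50(m² + 1)
7m² + 6m − 1 = 0, so m = −1 or m = 1/7.
Through (9/2, 23/2) these give x + y = 16 and x − 7y = −76.

x + y = 16 and x − 7y = −76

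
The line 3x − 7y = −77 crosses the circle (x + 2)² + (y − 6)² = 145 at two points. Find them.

From the line, y = (77 + 3x)/7. Substituting:
58x² + 406x − 5684 = 0  ⟹  x² + 7x − 98 = 0
x = 7 or x = −14, giving (7, 14) and (−14, 5).

(−14, 5) and (7, 14)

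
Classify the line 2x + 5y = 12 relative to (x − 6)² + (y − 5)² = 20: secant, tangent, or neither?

neither

Substituting the line into the circle gives 29x² − 248x + 569 = 0.
Discriminant = (−248)² − 4·29·(569) = −4500 < 0.
No real roots: the line does not meet the circle.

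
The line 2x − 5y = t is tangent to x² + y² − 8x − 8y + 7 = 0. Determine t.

The line touches the circle iff its distance from (4, 4) is 5:
|2·4 − 5·4 − t| / √29 = 5
|t − (−12)| = 5√29.

t = −12 ± 5√29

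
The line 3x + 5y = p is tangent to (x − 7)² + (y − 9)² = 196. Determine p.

p = 66 ± 14√34

The line touches the circle iff its distance from (7, 9) is 14:
|3·7 + 5·9 − p| / √34 = 14
|p − (66)| = 14√34.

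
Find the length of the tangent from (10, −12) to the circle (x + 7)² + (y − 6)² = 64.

With centre O = (−7, 6), |OP|² = 613 and r² = 64.
The tangent meets the radius at right angles, so tangent² = |PO|² − r² = 613 − 64 = 549.

3√61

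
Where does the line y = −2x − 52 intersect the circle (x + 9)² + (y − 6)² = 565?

(−32, 12) and (−18, −16)

From the line, y = −2x − 52. Substituting:
5x² + 250x + 2880 = 0  ⟹  x² + 50x + 576 = 0
x = −18 or x = −32, giving (−18, −16) and (−32, 12).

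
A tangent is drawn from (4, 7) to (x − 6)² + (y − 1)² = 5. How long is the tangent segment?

The centre is (6, 1) and r = √5. The square of the distance from P to the centre is 4 + 36 = 40.
By the tangent–radius right angle, tangent length = √(|PO|² − r²) = √35.

√35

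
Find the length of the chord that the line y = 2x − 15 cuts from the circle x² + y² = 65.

Substitute y = 2x − 15:
5x² − 60x + 160 = 0  ⟹  x² − 12x + 32 = 0
x = 8 or x = 4, giving (8, 1) and (4, −7).
|(8, 1) − (4, −7)| = √((4)² + (8)²) = 4√5.

4√5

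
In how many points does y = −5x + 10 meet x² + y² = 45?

d² = (5·0 + 1·0 − (10))²/26 = 50/13; r² = 45.
Since d² < r², the line cuts the circle twice.

2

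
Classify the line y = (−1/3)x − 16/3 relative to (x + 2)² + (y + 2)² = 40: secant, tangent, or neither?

Substituting the line into the circle gives 10x² + 56x − 224 = 0.
Discriminant = (56)² − 4·10·(−224) = 12096 > 0.
Two real roots: the line is a secant.

secant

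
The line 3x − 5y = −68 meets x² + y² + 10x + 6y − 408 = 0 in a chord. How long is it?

Substitute y = (68 + 3x)/5:
34x² + 748x − 3536 = 0  ⟹  x² + 22x − 104 = 0
x = 4 or x = −26, giving (4, 16) and (−26, −2).
Chord length = distance between (4, 16) and (−26, −2) = √1224 = 6√34.

6√34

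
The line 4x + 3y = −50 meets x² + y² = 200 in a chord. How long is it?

Substitute y = (−50 − 4x)/3:
25x² + 400x + 700 = 0  ⟹  x² + 16x + 28 = 0
x = −2 or x = −14, giving (−2, −14) and (−14, 2).
|(−2, −14) − (−14, 2)| = √((12)² + (−16)²) = 20.

20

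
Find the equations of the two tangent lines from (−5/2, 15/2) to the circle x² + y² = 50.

Let a tangent through (−5/2, 15/2) have slope m. Its distance from (0, 0) must equal 5√2:
(5/2m − (−15/2))² = 50(m² + 1)
7m² − 6m − 1 = 0, so m = 1 or m = −1/7.
Through (−5/2, 15/2) these give x − y = −10 and x + 7y = 50.

x − y = −10 and x + 7y = 50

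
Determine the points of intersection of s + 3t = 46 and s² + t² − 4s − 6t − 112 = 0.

(4, 14) and (7, 13)

Substitute t = (46 − s)/3:
10s² − 110s + 280 = 0  ⟹  s² − 11s + 28 = 0
s = 7 or s = 4, giving (7, 13) and (4, 14).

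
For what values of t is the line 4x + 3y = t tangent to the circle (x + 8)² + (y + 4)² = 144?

t = −104 or t = 16

Tangency holds when the distance from the centre (−8, −4) to the line equals the radius 12:
|4·(−8) + 3·(−4) − t| / √25 = 12
|t − (−44)| = 12·5, so t = 16 or t = −104.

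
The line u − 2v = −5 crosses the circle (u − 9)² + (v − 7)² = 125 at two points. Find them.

Substitute v = (5 + u)/2:
5u² − 90u − 95 = 0  ⟹  u² − 18u − 19 = 0
u = 19 or u = −1, giving (19, 12) and (−1, 2).

(−1, 2) and (19, 12)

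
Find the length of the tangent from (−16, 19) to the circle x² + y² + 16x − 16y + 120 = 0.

With centre O = (−8, 8), |OP|² = 185 and r² = 8.
The tangent meets the radius at right angles, so tangent² = |PO|² − r² = 185 − 8 = 177.

√177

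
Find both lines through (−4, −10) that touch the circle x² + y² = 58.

7x + 3y = −58 and 3x − 7y = 58

Let a tangent through (−4, −10) have slope m. Its distance from (0, 0) must equal √58:
[m·(4) − (10)]² = 58(m² + 1)
21m² + 40m − 21 = 0, so m = −7/3 or m = 3/7.
Through (−4, −10) these give 7x + 3y = −58 and 3x − 7y = 58.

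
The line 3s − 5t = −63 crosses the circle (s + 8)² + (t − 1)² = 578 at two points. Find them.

(−31, −6) and (9, 18)

From the line, t = (63 + 3s)/5. Substituting:
34s² + 748s − 9486 = 0  ⟹  s² + 22s − 279 = 0
s = 9 or s = −31, giving (9, 18) and (−31, −6).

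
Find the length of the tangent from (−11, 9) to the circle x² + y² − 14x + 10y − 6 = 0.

2√110

With centre O = (7, −5), |OP|² = 520 and r² = 80.
By the tangent–radius right angle, tangent length = √(|PO|² − r²) = √440 = 2√110.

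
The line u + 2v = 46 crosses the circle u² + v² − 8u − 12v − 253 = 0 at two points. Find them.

From the line, v = (46 − u)/2. Substituting:
5u² − 100u = 0  ⟹  u² − 20u = 0
u = 20 or u = 0, giving (20, 13) and (0, 23).

(0, 23) and (20, 13)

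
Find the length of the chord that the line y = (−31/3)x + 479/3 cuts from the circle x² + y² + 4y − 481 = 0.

√970

The distance from (0, −2) to the line is 485/√970, and r² = 485.
Chord = 2√(r² − d²) = 2·√(485/2) = √970.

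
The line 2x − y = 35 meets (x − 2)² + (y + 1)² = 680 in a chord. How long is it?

The distance from (2, −1) to the line is 30/√5, and r² = 680.
Chord = 2√(r² − d²) = 2·√(500) = 20√5.

20√5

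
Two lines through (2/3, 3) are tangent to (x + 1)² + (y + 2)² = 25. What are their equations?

Write the tangent as mx − y + (3 − m·(2/3)) = 0 and set its distance from the centre to 5:
(−5/3m − (−5))² = 25(m² + 1)
4m² + 3m = 0, so m = −3/4 or m = 0.
With m = −3/4: 3x + 4y = 14. With m = 0: y = 3.

3x + 4y = 14 and y = 3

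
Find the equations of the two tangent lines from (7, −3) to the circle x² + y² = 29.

Let a tangent through (7, −3) have slope m. Its distance from (0, 0) must equal √29:
[m·(−7) − (3)]² = 29(m² + 1)
10m² + 21m − 10 = 0, so m = −5/2 or m = 2/5.
Through (7, −3) these give 5x + 2y = 29 and 2x − 5y = 29.

5x + 2y = 29 and 2x − 5y = 29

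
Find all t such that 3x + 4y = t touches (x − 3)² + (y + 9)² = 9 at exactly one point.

t = −42 or t = −12

Tangency holds when the distance from the centre (3, −9) to the line equals the radius 3:
|3·3 + 4·(−9) − t| / √25 = 3
|t − (−27)| = 3·5, so t = −12 or t = −42.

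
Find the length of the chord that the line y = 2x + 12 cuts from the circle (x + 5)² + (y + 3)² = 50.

6√5

Substitute y = 2x + 12:
5x² + 70x + 200 = 0  ⟹  x² + 14x + 40 = 0
x = −4 or x = −10, giving (−4, 4) and (−10, −8).
Chord length = distance between (−4, 4) and (−10, −8) = √180 = 6√5.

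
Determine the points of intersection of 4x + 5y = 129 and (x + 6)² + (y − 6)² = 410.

Substitute y = (129 − 4x)/5:
41x² − 492x + 451 = 0  ⟹  x² − 12x + 11 = 0
x = 11 or x = 1, giving (11, 17) and (1, 25).

(1, 25) and (11, 17)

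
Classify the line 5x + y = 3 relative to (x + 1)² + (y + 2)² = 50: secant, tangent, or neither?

secant

Substituting the line into the circle gives 26x² − 48x − 24 = 0.
Δ = 2304 − (−2496) = 4800.
Two real roots: the line is a secant.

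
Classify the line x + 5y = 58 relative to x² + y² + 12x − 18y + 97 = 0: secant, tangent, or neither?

secant

Substituting the line into the circle gives 26x² + 274x + 569 = 0.
Δ = 75076 − 59176 = 15900.
Two real roots: the line is a secant.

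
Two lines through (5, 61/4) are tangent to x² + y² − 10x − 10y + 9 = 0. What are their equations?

Write the tangent as mx − y + (61/4 − m·(5)) = 0 and set its distance from the centre to √41:
(0m − (−41/4))² = 41(m² + 1)
16m² − 25 = 0, so m = 5/4 or m = −5/4.
Through (5, 61/4) these give 5x − 4y = −36 and 5x + 4y = 86.

5x − 4y = −36 and 5x + 4y = 86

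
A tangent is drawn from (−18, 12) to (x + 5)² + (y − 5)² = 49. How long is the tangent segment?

Centre (−5, 5), r² = 49. |PO|² = (−13)² + (7)² = 218.
By the tangent–radius right angle, tangent length = √(|PO|² − r²) = √169 = 13.

13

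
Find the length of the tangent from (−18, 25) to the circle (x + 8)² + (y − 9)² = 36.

8√5

With centre O = (−8, 9), |OP|² = 356 and r² = 36.
By the tangent–radius right angle, tangent length = √(|PO|² − r²) = √320 = 8√5.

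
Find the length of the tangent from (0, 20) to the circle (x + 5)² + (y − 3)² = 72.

The centre is (−5, 3) and r = 6√2. The square of the distance from P to the centre is 25 + 289 = 314.
The tangent meets the radius at right angles, so tangent² = |PO|² − r² = 314 − 72 = 242.

11√2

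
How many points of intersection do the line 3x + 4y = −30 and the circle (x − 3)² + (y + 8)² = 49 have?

Substituting the line into the circle gives 25x² − 108x − 636 = 0.
Δ = 11664 − (−63600) = 75264.
Two real roots: the line is a secant.

2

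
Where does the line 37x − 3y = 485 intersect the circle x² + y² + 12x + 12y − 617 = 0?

(11, −26) and (14, 11)

From the line, y = (−485 + 37x)/3. Substituting:
1378x² − 34450x + 212212 = 0  ⟹  x² − 25x + 154 = 0
x = 14 or x = 11, giving (14, 11) and (11, −26).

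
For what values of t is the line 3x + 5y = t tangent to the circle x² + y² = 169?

t = ±13√34

The line touches the circle iff its distance from (0, 0) is 13:
|3·0 + 5·0 − t| / √34 = 13
|t| = 13√34.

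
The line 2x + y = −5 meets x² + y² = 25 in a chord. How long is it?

4√5

The distance from (0, 0) to the line is 5/√5, and r² = 25.
Chord = 2√(r² − d²) = 2·√(20) = 4√5.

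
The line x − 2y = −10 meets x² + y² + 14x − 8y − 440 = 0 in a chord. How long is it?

20√5

Express y = (10 + x)/2 and substitute into the circle:
5x² + 60x − 1820 = 0  ⟹  x² + 12x − 364 = 0
x = 14 or x = −26, giving (14, 12) and (−26, −8).
Chord length = distance between (14, 12) and (−26, −8) = √2000 = 20√5.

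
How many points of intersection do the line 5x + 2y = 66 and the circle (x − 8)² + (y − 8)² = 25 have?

2

d² = (5·8 + 2·8 − (66))²/29 = 100/29; r² = 25.
Since d² < r², the line cuts the circle twice.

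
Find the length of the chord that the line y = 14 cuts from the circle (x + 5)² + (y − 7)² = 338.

The distance from (−5, 7) to the line is 7, and r² = 338.
Half the chord is √(r² − d²) = √(289), so the full chord is 34.

34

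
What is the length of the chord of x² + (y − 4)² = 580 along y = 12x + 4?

From the line, y = 12x + 4. Substituting:
145x² − 580 = 0  ⟹  x² − 4 = 0
x = 2 or x = −2, giving (2, 28) and (−2, −20).
Chord length = distance between (2, 28) and (−2, −20) = √2320 = 4√145.

4√145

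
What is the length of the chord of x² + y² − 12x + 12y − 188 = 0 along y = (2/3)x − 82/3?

4√13

Express y = (−82 + 2x)/3 and substitute into the circle:
13x² − 364x + 2080 = 0  ⟹  x² − 28x + 160 = 0
x = 20 or x = 8, giving (20, −14) and (8, −22).
Chord length = distance between (20, −14) and (8, −22) = √208 = 4√13.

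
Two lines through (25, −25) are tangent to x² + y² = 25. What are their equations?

A line y − (−25) = m(x − (25)) is tangent when its distance from (0, 0) is 5:
(−25m − (25))² = 25(m² + 1)
12m² + 25m + 12 = 0, so m = −3/4 or m = −4/3.
With m = −3/4: 3x + 4y = −25. With m = −4/3: 4x + 3y = 25.

3x + 4y = −25 and 4x + 3y = 25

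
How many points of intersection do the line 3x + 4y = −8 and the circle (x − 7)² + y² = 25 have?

0

d² = (3·7 + 4·0 − (−8))²/25 = 841/25; r² = 25.
Since d² > r², the line lies outside the circle.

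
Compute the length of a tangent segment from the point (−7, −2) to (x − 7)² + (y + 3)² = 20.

The centre is (7, −3) and r = 2√5. The square of the distance from P to the centre is 196 + 1 = 197.
Power of the point: PT² = |PO|² − r² = 177, so PT = √177.

√177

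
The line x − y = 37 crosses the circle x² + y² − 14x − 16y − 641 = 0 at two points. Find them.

From the line, y = x − 37. Substituting:
2x² − 104x + 1320 = 0  ⟹  x² − 52x + 660 = 0
x = 30 or x = 22, giving (30, −7) and (22, −15).

(22, −15) and (30, −7)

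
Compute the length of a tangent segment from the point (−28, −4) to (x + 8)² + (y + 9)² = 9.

Centre (−8, −9), r² = 9. |PO|² = (−20)² + (5)² = 425.
By the tangent–radius right angle, tangent length = √(|PO|² − r²) = √416 = 4√26.

4√26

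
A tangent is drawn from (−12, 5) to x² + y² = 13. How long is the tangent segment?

The centre is (0, 0) and r = √13. The square of the distance from P to the centre is 144 + 25 = 169.
Power of the point: PT² = |PO|² − r² = 156, so PT = 2√39.

2√39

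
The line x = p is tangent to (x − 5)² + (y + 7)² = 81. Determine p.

p = −4 or p = 14

The line touches the circle iff its distance from (5, −7) is 9:
|1·5 + 0·(−7) − p| / √1 = 9
|p − (5)| = 9, so p = 14 or p = −4.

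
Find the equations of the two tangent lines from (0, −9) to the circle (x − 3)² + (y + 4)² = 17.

x − 4y = 36 and 4x + y = −9

Write the tangent as mx − y + (−9 − m·(0)) = 0 and set its distance from the centre to √17:
[m·(3) − (5)]² = 17(m² + 1)
4m² + 15m − 4 = 0, so m = 1/4 or m = −4.
With m = 1/4: x − 4y = 36. With m = −4: 4x + y = −9.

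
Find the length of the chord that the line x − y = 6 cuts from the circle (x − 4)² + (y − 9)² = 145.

13√2

Substitute y = x − 6:
2x² − 38x + 96 = 0  ⟹  x² − 19x + 48 = 0
x = 16 or x = 3, giving (16, 10) and (3, −3).
|(16, 10) − (3, −3)| = √((13)² + (13)²) = 13√2.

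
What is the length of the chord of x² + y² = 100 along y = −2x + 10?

Substitute y = −2x + 10:
5x² − 40x = 0  ⟹  x² − 8x = 0
x = 8 or x = 0, giving (8, −6) and (0, 10).
Chord length = distance between (8, −6) and (0, 10) = √320 = 8√5.

8√5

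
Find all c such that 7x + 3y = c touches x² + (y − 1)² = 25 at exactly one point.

c = 3 ± 5√58

The line touches the circle iff its distance from (0, 1) is 5:
|7·0 + 3·1 − c| / √58 = 5
|c − (3)| = 5√58.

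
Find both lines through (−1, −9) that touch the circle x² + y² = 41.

Write the tangent as mx − y + (−9 − m·(−1)) = 0 and set its distance from the centre to √41:
[m·(1) − (9)]² = 41(m² + 1)
20m² + 9m − 20 = 0, so m = −5/4 or m = 4/5.
With m = −5/4: 5x + 4y = −41. With m = 4/5: 4x − 5y = 41.

5x + 4y = −41 and 4x − 5y = 41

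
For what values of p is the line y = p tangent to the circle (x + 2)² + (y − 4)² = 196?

p = −10 or p = 18

The line touches the circle iff its distance from (−2, 4) is 14:
|0·(−2) + 1·4 − p| / √1 = 14
|p − (4)| = 14, so p = 18 or p = −10.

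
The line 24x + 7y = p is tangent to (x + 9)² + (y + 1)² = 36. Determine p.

The line touches the circle iff its distance from (−9, −1) is 6:
|24·(−9) + 7·(−1) − p| / √625 = 6
|p − (−223)| = 6·25, so p = −73 or p = −373.

p = −373 or p = −73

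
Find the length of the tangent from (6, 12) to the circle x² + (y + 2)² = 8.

With centre O = (0, −2), |OP|² = 232 and r² = 8.
The tangent meets the radius at right angles, so tangent² = |PO|² − r² = 232 − 8 = 224.

4√14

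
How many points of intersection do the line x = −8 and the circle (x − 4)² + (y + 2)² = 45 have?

0

d² = (1·4 + 0·(−2) − (−8))² = 144; r² = 45.
Since d² > r², the line lies outside the circle.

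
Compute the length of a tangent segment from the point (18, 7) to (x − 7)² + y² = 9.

Centre (7, 0), r² = 9. |PO|² = (11)² + (7)² = 170.
The tangent meets the radius at right angles, so tangent² = |PO|² − r² = 170 − 9 = 161.

√161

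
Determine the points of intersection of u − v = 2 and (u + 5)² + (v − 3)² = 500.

(−15, −17) and (15, 13)

Substitute v = u − 2:
2u² − 450 = 0  ⟹  u² − 225 = 0
u = 15 or u = −15, giving (15, 13) and (−15, −17).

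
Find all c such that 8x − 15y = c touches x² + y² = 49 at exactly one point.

c = −119 or c = 119

For a tangent, require d(centre, line) = r = 7.
|8·0 − 15·0 − c| / √289 = 7
|c| = 7·17, so c = 119 or c = −119.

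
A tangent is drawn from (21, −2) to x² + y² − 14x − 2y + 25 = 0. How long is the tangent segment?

6√5

With centre O = (7, 1), |OP|² = 205 and r² = 25.
Power of the point: PT² = |PO|² − r² = 180, so PT = 6√5.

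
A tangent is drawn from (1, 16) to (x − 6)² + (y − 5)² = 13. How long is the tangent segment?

The centre is (6, 5) and r = √13. The square of the distance from P to the centre is 25 + 121 = 146.
Power of the point: PT² = |PO|² − r² = 133, so PT = √133.

√133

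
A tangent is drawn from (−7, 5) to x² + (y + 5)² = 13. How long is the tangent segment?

Centre (0, −5), r² = 13. |PO|² = (−7)² + (10)² = 149.
The tangent meets the radius at right angles, so tangent² = |PO|² − r² = 149 − 13 = 136.

2√34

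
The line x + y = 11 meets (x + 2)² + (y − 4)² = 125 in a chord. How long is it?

13√2

Centre (−2, 4), r² = 125. Perpendicular distance d from centre to line = |−9| / √2 = 9/√2.
Chord = 2√(r² − d²) = 2·√(169/2) = 13√2.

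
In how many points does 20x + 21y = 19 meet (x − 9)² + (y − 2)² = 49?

1

Substituting the line into the circle gives 841x² − 7018x + 14641 = 0.
Δ = 49252324 − 49252324 = 0.
A repeated root: the line is tangent.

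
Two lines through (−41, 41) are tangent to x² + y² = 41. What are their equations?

A line y − (41) = m(x − (−41)) is tangent when its distance from (0, 0) is √41:
[m·(41) − (−41)]² = 41(m² + 1)
20m² + 41m + 20 = 0, so m = −5/4 or m = −4/5.
With m = −5/4: 5x + 4y = −41. With m = −4/5: 4x + 5y = 41.

5x + 4y = −41 and 4x + 5y = 41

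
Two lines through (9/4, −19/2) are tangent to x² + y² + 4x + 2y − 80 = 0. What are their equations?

6x − 7y = 80 and 2x − 9y = 90

A line y − (−19/2) = m(x − (9/4)) is tangent when its distance from (−2, −1) is √85:
[m·(−17/4) − (17/2)]² = 85(m² + 1)
63m² − 68m + 12 = 0, so m = 6/7 or m = 2/9.
With m = 6/7: 6x − 7y = 80. With m = 2/9: 2x − 9y = 90.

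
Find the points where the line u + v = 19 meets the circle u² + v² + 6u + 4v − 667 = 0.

(−5, 24) and (23, −4)

Substitute v = −u + 19:
2u² − 36u − 230 = 0  ⟹  u² − 18u − 115 = 0
u = 23 or u = −5, giving (23, −4) and (−5, 24).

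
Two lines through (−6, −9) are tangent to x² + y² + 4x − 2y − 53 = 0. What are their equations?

Write the tangent as mx − y + (−9 − m·(−6)) = 0 and set its distance from the centre to √58:
[m·(4) − (10)]² = 58(m² + 1)
21m² + 40m − 21 = 0, so m = 3/7 or m = −7/3.
Through (−6, −9) these give 3x − 7y = 45 and 7x + 3y = −69.

3x − 7y = 45 and 7x + 3y = −69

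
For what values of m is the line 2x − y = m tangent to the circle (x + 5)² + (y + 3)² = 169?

m = −7 ± 13√5

Tangency holds when the distance from the centre (−5, −3) to the line equals the radius 13:
|2·(−5) − 1·(−3) − m| / √5 = 13
|m − (−7)| = 13√5.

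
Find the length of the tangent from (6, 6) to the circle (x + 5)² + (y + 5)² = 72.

The centre is (−5, −5) and r = 6√2. The square of the distance from P to the centre is 121 + 121 = 242.
Power of the point: PT² = |PO|² − r² = 170, so PT = √170.

√170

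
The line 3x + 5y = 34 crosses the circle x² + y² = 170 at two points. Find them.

(−7, 11) and (13, −1)

From the line, y = (34 − 3x)/5. Substituting:
34x² − 204x − 3094 = 0  ⟹  x² − 6x − 91 = 0
x = 13 or x = −7, giving (13, −1) and (−7, 11).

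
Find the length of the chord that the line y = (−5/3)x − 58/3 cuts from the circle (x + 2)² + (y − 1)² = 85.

√34

Substitute y = (−58 − 5x)/3:
34x² + 646x + 2992 = 0  ⟹  x² + 19x + 88 = 0
x = −8 or x = −11, giving (−8, −6) and (−11, −1).
Chord length = distance between (−8, −6) and (−11, −1) = √34 = √34.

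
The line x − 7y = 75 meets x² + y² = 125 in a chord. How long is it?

5√2

Centre (0, 0), r² = 125. Perpendicular distance d from centre to line = |−75| / √50 = 75/√50.
Half the chord is √(r² − d²) = √(25/2), so the full chord is 5√2.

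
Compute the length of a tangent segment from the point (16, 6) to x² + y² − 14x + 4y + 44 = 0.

The centre is (7, −2) and r = 3. The square of the distance from P to the centre is 81 + 64 = 145.
The tangent meets the radius at right angles, so tangent² = |PO|² − r² = 145 − 9 = 136.

2√34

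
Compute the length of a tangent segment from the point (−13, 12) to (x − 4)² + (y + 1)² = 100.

√358

The centre is (4, −1) and r = 10. The square of the distance from P to the centre is 289 + 169 = 458.
Power of the point: PT² = |PO|² − r² = 358, so PT = √358.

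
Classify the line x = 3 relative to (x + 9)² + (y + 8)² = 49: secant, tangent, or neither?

Centre (−9, −8), r² = 49. Distance² from centre to line = (−12)² = 144.
Since d² > r², the line lies outside the circle.

neither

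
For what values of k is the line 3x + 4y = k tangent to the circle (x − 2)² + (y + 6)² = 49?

Tangency holds when the distance from the centre (2, −6) to the line equals the radius 7:
|3·2 + 4·(−6) − k| / √25 = 7
|k − (−18)| = 7·5, so k = 17 or k = −53.

k = −53 or k = 17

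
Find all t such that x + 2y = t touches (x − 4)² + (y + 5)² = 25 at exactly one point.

For a tangent, require d(centre, line) = r = 5.
|1·4 + 2·(−5) − t| / √5 = 5
|t − (−6)| = 5√5.

t = −6 ± 5√5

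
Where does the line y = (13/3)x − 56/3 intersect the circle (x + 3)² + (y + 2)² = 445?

Substitute y = (−56 + 13x)/3:
178x² − 1246x − 1424 = 0  ⟹  x² − 7x − 8 = 0
x = 8 or x = −1, giving (8, 16) and (−1, −23).

(−1, −23) and (8, 16)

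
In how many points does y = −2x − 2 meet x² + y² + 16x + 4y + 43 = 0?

Centre (−8, −2), r² = 25. Distance² from centre to line = (−16)²/5 = 256/5.
Since d² > r², the line lies outside the circle.

0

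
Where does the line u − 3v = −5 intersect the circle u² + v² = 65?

(−8, −1) and (7, 4)

Substitute v = (5 + u)/3:
10u² + 10u − 560 = 0  ⟹  u² + u − 56 = 0
u = 7 or u = −8, giving (7, 4) and (−8, −1).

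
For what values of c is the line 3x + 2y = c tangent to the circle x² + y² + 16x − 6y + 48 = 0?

c = −18 ± 5√13

For a tangent, require d(centre, line) = r = 5.
|3·(−8) + 2·3 − c| / √13 = 5
|c − (−18)| = 5√13.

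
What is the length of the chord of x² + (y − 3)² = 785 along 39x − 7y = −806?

√1570

Centre (0, 3), r² = 785. Perpendicular distance d from centre to line = |785| / √1570 = 785/√1570.
Chord = 2√(r² − d²) = 2·√(785/2) = √1570.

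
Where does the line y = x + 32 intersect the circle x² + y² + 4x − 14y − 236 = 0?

From the line, y = x + 32. Substituting:
2x² + 54x + 340 = 0  ⟹  x² + 27x + 170 = 0
x = −10 or x = −17, giving (−10, 22) and (−17, 15).

(−17, 15) and (−10, 22)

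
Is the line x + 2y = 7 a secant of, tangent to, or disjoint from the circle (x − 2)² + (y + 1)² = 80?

d² = (1·2 + 2·(−1) − (7))²/5 = 49/5; r² = 80.
Since d² < r², the line cuts the circle twice.

secant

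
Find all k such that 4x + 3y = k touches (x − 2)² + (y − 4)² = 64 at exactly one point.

k = −20 or k = 60

For a tangent, require d(centre, line) = r = 8.
|4·2 + 3·4 − k| / √25 = 8
|k − (20)| = 8·5, so k = 60 or k = −20.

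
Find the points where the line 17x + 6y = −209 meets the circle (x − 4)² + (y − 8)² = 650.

Express y = (−209 − 17x)/6 and substitute into the circle:
325x² + 8450x + 43225 = 0  ⟹  x² + 26x + 133 = 0
x = −7 or x = −19, giving (−7, −15) and (−19, 19).

(−19, 19) and (−7, −15)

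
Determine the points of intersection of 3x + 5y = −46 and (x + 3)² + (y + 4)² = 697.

(−27, 7) and (18, −20)

Substitute y = (−46 − 3x)/5:
34x² + 306x − 16524 = 0  ⟹  x² + 9x − 486 = 0
x = 18 or x = −27, giving (18, −20) and (−27, 7).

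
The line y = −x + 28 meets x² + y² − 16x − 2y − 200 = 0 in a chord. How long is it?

Substitute y = −x + 28:
2x² − 70x + 528 = 0  ⟹  x² − 35x + 264 = 0
x = 24 or x = 11, giving (24, 4) and (11, 17).
Chord length = distance between (24, 4) and (11, 17) = √338 = 13√2.

13√2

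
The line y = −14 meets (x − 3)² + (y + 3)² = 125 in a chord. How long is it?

From the line, y = −14. Substituting:
x² − 6x + 5 = 0
x = 5 or x = 1, giving (5, −14) and (1, −14).
|(5, −14) − (1, −14)| = √((4)² + (0)²) = 4.

4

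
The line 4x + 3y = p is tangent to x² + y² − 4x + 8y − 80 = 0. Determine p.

For a tangent, require d(centre, line) = r = 10.
|4·2 + 3·(−4) − p| / √25 = 10
|p − (−4)| = 10·5, so p = 46 or p = −54.

p = −54 or p = 46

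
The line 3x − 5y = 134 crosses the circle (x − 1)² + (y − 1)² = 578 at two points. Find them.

From the line, y = (−134 + 3x)/5. Substituting:
34x² − 884x + 4896 = 0  ⟹  x² − 26x + 144 = 0
x = 18 or x = 8, giving (18, −16) and (8, −22).

(8, −22) and (18, −16)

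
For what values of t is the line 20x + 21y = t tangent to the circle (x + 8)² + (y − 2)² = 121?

t = −437 or t = 201

For a tangent, require d(centre, line) = r = 11.
|20·(−8) + 21·2 − t| / √841 = 11
|t − (−118)| = 11·29, so t = 201 or t = −437.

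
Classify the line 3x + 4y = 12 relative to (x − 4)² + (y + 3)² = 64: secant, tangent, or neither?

Substituting the line into the circle gives 25x² − 272x − 192 = 0.
Δ = 73984 − (−19200) = 93184.
Two real roots: the line is a secant.

secant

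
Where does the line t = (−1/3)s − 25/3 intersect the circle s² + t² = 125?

(−10, −5) and (5, −10)

Express t = (−25 − s)/3 and substitute into the circle:
10s² + 50s − 500 = 0  ⟹  s² + 5s − 50 = 0
s = 5 or s = −10, giving (5, −10) and (−10, −5).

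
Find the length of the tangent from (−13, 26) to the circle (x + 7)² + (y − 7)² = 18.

√379

Centre (−7, 7), r² = 18. |PO|² = (−6)² + (19)² = 397.
By the tangent–radius right angle, tangent length = √(|PO|² − r²) = √379.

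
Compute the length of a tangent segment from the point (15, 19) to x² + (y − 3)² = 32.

√449

With centre O = (0, 3), |OP|² = 481 and r² = 32.
By the tangent–radius right angle, tangent length = √(|PO|² − r²) = √449.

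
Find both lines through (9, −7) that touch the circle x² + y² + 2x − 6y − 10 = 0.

A line y − (−7) = m(x − (9)) is tangent when its distance from (−1, 3) is 2√5:
[m·(−10) − (10)]² = 20(m² + 1)
2m² + 5m + 2 = 0, so m = −2 or m = −1/2.
Through (9, −7) these give 2x + y = 11 and x + 2y = −5.

2x + y = 11 and x + 2y = −5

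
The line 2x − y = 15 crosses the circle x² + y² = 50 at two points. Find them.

Substitute y = 2x − 15:
5x² − 60x + 175 = 0  ⟹  x² − 12x + 35 = 0
x = 7 or x = 5, giving (7, −1) and (5, −5).

(5, −5) and (7, −1)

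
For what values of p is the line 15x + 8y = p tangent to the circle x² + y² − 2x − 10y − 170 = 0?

The line touches the circle iff its distance from (1, 5) is 14:
|15·1 + 8·5 − p| / √289 = 14
|p − (55)| = 14·17, so p = 293 or p = −183.

p = −183 or p = 293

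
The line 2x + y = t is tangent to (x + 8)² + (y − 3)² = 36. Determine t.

Tangency holds when the distance from the centre (−8, 3) to the line equals the radius 6:
|2·(−8) + 1·3 − t| / √5 = 6
|t − (−13)| = 6√5.

t = −13 ± 6√5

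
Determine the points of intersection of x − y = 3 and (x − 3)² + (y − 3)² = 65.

Substitute y = x − 3:
2x² − 18x − 20 = 0  ⟹  x² − 9x − 10 = 0
x = 10 or x = −1, giving (10, 7) and (−1, −4).

(−1, −4) and (10, 7)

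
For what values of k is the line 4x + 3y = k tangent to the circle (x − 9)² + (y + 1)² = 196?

For a tangent, require d(centre, line) = r = 14.
|4·9 + 3·(−1) − k| / √25 = 14
|k − (33)| = 14·5, so k = 103 or k = −37.

k = −37 or k = 103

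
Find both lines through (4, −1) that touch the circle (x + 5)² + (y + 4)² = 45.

x + 2y = 2 and 2x − y = 9

Write the tangent as mx − y + (−1 − m·(4)) = 0 and set its distance from the centre to 3√5:
[m·(−9) − (−3)]² = 45(m² + 1)
2m² − 3m − 2 = 0, so m = −1/2 or m = 2.
With m = −1/2: x + 2y = 2. With m = 2: 2x − y = 9.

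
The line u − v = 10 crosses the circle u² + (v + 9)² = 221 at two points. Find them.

(−10, −20) and (11, 1)

Express v = u − 10 and substitute into the circle:
2u² − 2u − 220 = 0  ⟹  u² − u − 110 = 0
u = 11 or u = −10, giving (11, 1) and (−10, −20).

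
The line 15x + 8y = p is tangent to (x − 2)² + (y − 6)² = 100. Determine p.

p = −92 or p = 248

For a tangent, require d(centre, line) = r = 10.
|15·2 + 8·6 − p| / √289 = 10
|p − (78)| = 10·17, so p = 248 or p = −92.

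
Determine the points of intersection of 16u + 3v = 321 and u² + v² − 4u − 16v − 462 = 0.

(15, 27) and (21, −5)

Substitute v = (321 − 16u)/3:
265u² − 9540u + 83475 = 0  ⟹  u² − 36u + 315 = 0
u = 21 or u = 15, giving (21, −5) and (15, 27).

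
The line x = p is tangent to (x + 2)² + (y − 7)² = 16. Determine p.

p = −6 or p = 2

For a tangent, require d(centre, line) = r = 4.
|1·(−2) + 0·7 − p| / √1 = 4
|p − (−2)| = 4, so p = 2 or p = −6.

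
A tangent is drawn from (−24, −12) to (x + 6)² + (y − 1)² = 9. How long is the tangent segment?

22

The centre is (−6, 1) and r = 3. The square of the distance from P to the centre is 324 + 169 = 493.
Power of the point: PT² = |PO|² − r² = 484, so PT = 22.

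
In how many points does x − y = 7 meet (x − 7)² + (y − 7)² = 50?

2

Centre (7, 7), r² = 50. Distance² from centre to line = (−7)²/2 = 49/2.
Since d² < r², the line cuts the circle twice.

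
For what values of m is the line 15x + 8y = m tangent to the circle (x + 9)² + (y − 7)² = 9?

m = −130 or m = −28

Tangency holds when the distance from the centre (−9, 7) to the line equals the radius 3:
|15·(−9) + 8·7 − m| / √289 = 3
|m − (−79)| = 3·17, so m = −28 or m = −130.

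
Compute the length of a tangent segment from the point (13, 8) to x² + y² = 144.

√89

Centre (0, 0), r² = 144. |PO|² = (13)² + (8)² = 233.
Power of the point: PT² = |PO|² − r² = 89, so PT = √89.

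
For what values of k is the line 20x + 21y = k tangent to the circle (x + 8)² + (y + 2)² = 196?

k = −608 or k = 204

Tangency holds when the distance from the centre (−8, −2) to the line equals the radius 14:
|20·(−8) + 21·(−2) − k| / √841 = 14
|k − (−202)| = 14·29, so k = 204 or k = −608.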